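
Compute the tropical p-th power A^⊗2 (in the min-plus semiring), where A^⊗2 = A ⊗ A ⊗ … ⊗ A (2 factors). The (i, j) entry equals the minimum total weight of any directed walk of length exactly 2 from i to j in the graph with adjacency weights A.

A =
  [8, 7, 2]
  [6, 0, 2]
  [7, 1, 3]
A^⊗2 =
  [9, 3, 5]
  [6, 0, 2]
  [7, 1, 3]

Each entry (A^⊗2)_ij equals the minimum over all length-2 walks i = v_0 → v_1 → … → v_2 = j of Σ_t A[v_t][v_{t+1}]. For example, for (i, j) = (0, 2) we minimise over 3 possible intermediate vertex sequences; the minimum is 5, attained along the walk 0 → 2 → 2.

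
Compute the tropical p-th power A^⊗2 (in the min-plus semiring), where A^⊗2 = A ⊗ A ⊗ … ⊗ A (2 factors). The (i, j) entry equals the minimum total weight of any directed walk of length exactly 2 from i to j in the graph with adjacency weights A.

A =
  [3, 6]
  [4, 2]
A^⊗2 =
  [6, 8]
  [6, 4]

Each entry (A^⊗2)_ij equals the minimum over all length-2 walks i = v_0 → v_1 → … → v_2 = j of Σ_t A[v_t][v_{t+1}]. For example, for (i, j) = (0, 1) we minimise over 2 possible intermediate vertex sequences; the minimum is 8, attained along the walk 0 → 1 → 1.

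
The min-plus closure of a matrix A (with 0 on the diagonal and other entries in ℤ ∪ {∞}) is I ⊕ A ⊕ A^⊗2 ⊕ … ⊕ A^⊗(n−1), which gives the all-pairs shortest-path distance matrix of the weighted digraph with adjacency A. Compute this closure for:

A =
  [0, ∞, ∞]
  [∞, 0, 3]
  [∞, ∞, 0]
Closure =
  [0, ∞, ∞]
  [∞, 0, 3]
  [∞, ∞, 0]

This is the Floyd-Warshall all-pairs shortest-path computation. For each intermediate vertex k = 0, 1, …, 2, update dist[i][j] ← min(dist[i][j], dist[i][k] + dist[k][j]). The final matrix gives, for each (i, j), the minimum total weight of any directed path from i to j (possibly empty when i = j).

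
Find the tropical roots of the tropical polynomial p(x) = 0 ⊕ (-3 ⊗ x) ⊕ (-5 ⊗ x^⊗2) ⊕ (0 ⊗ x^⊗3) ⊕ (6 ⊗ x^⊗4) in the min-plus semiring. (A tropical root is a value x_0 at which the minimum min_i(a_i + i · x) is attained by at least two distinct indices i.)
Roots: {-6, -5, 2, 3}

Each tropical root is a break point of the lower envelope of the lines y = a_i + i · x (there are 5 lines, with slopes 0, 1, ..., 4). Only the lines that attain the minimum somewhere contribute to roots; other lines are dominated. Here the surviving (envelope) indices are i = 4, i = 3, i = 2, i = 1, i = 0.
Intersections between consecutive envelope lines give the roots: for adjacent envelope indices i < j the intersection is x = (a_i − a_j) / (j − i). Reading off the sorted break points: {-6, -5, 2, 3}.
Verification: at each break x_0, at least two indices attain the minimum of min_i(a_i + i · x_0).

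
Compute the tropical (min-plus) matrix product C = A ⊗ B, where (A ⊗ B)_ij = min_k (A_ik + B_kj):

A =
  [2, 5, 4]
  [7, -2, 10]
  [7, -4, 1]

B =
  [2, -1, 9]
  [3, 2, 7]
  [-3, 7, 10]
A ⊗ B =
  [1, 1, 11]
  [1, 0, 5]
  [-2, -2, 3]

Apply the min-plus product entry-by-entry:
  C[0][0] = min over k of (A[0][0] + B[0][0] = 2 + 2 = 4, A[0][1] + B[1][0] = 5 + 3 = 8, A[0][2] + B[2][0] = 4 + -3 = 1) = 1 (attained at k = 2)
  C[0][1] = min over k of (A[0][0] + B[0][1] = 2 + -1 = 1, A[0][1] + B[1][1] = 5 + 2 = 7, A[0][2] + B[2][1] = 4 + 7 = 11) = 1 (attained at k = 0)
  C[0][2] = min over k of (A[0][0] + B[0][2] = 2 + 9 = 11, A[0][1] + B[1][2] = 5 + 7 = 12, A[0][2] + B[2][2] = 4 + 10 = 14) = 11 (attained at k = 0)
  C[1][0] = min over k of (A[1][0] + B[0][0] = 7 + 2 = 9, A[1][1] + B[1][0] = -2 + 3 = 1, A[1][2] + B[2][0] = 10 + -3 = 7) = 1 (attained at k = 1)
  C[1][1] = min over k of (A[1][0] + B[0][1] = 7 + -1 = 6, A[1][1] + B[1][1] = -2 + 2 = 0, A[1][2] + B[2][1] = 10 + 7 = 17) = 0 (attained at k = 1)
  C[1][2] = min over k of (A[1][0] + B[0][2] = 7 + 9 = 16, A[1][1] + B[1][2] = -2 + 7 = 5, A[1][2] + B[2][2] = 10 + 10 = 20) = 5 (attained at k = 1)
  C[2][0] = min over k of (A[2][0] + B[0][0] = 7 + 2 = 9, A[2][1] + B[1][0] = -4 + 3 = -1, A[2][2] + B[2][0] = 1 + -3 = -2) = -2 (attained at k = 2)
  C[2][1] = min over k of (A[2][0] + B[0][1] = 7 + -1 = 6, A[2][1] + B[1][1] = -4 + 2 = -2, A[2][2] + B[2][1] = 1 + 7 = 8) = -2 (attained at k = 1)
  C[2][2] = min over k of (A[2][0] + B[0][2] = 7 + 9 = 16, A[2][1] + B[1][2] = -4 + 7 = 3, A[2][2] + B[2][2] = 1 + 10 = 11) = 3 (attained at k = 1)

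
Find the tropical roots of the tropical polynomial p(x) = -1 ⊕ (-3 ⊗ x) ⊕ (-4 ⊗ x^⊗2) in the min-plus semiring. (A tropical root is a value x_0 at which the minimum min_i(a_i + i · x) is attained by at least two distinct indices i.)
Roots: {1, 2}

Each tropical root is a break point of the lower envelope of the lines y = a_i + i · x (there are 3 lines, with slopes 0, 1, ..., 2). Only the lines that attain the minimum somewhere contribute to roots; other lines are dominated. Here the surviving (envelope) indices are i = 2, i = 1, i = 0.
Intersections between consecutive envelope lines give the roots: for adjacent envelope indices i < j the intersection is x = (a_i − a_j) / (j − i). Reading off the sorted break points: {1, 2}.
Verification: at each break x_0, at least two indices attain the minimum of min_i(a_i + i · x_0).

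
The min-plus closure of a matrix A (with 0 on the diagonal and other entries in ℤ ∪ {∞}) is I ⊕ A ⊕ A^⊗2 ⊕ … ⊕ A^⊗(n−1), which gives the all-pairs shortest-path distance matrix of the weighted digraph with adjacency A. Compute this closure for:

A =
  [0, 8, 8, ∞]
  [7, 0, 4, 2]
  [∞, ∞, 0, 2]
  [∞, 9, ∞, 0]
Closure =
  [0, 8, 8, 10]
  [7, 0, 4, 2]
  [18, 11, 0, 2]
  [16, 9, 13, 0]

This is the Floyd-Warshall all-pairs shortest-path computation. For each intermediate vertex k = 0, 1, …, 3, update dist[i][j] ← min(dist[i][j], dist[i][k] + dist[k][j]). The final matrix gives, for each (i, j), the minimum total weight of any directed path from i to j (possibly empty when i = j).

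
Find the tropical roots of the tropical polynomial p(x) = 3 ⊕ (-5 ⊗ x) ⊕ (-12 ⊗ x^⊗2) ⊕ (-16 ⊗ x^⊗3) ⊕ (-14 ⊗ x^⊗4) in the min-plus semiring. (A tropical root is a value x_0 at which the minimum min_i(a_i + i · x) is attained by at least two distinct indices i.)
Roots: {-2, 4, 7, 8}

Each tropical root is a break point of the lower envelope of the lines y = a_i + i · x (there are 5 lines, with slopes 0, 1, ..., 4). Only the lines that attain the minimum somewhere contribute to roots; other lines are dominated. Here the surviving (envelope) indices are i = 4, i = 3, i = 2, i = 1, i = 0.
Intersections between consecutive envelope lines give the roots: for adjacent envelope indices i < j the intersection is x = (a_i − a_j) / (j − i). Reading off the sorted break points: {-2, 4, 7, 8}.
Verification: at each break x_0, at least two indices attain the minimum of min_i(a_i + i · x_0).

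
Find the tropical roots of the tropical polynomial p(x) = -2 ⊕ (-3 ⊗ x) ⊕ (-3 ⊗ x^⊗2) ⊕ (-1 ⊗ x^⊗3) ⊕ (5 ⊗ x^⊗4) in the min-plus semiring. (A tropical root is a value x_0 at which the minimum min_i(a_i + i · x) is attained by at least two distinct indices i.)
Roots: {-6, -2, 0, 1}

Each tropical root is a break point of the lower envelope of the lines y = a_i + i · x (there are 5 lines, with slopes 0, 1, ..., 4). Only the lines that attain the minimum somewhere contribute to roots; other lines are dominated. Here the surviving (envelope) indices are i = 4, i = 3, i = 2, i = 1, i = 0.
Intersections between consecutive envelope lines give the roots: for adjacent envelope indices i < j the intersection is x = (a_i − a_j) / (j − i). Reading off the sorted break points: {-6, -2, 0, 1}.
Verification: at each break x_0, at least two indices attain the minimum of min_i(a_i + i · x_0).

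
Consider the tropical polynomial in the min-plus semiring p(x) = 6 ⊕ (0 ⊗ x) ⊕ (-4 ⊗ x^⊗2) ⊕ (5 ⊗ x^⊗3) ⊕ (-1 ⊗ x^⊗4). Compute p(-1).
p(-1) = -6

A tropical monomial a ⊗ x^⊗i evaluates to a + i · x. Evaluating each term at x = -1:
  Term 0 contributes 6 + 0 · -1 = 6
  Term 1 contributes 0 + 1 · -1 = -1
  Term 2 contributes -4 + 2 · -1 = -6
  Term 3 contributes 5 + 3 · -1 = 2
  Term 4 contributes -1 + 4 · -1 = -5
p(-1) = ⊕ of these = min[6, -1, -6, 2, -5] = -6.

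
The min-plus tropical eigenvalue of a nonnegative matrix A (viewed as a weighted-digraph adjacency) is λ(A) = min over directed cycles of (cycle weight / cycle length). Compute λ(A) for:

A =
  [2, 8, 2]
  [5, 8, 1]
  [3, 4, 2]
λ(A) = 2

Enumerate directed cycles and compute their means (weight / length). Sample:
  cycle 0 → 0: weight = 2, length = 1, mean = 2/1 ≈ 2.000
  cycle 1 → 1: weight = 8, length = 1, mean = 8/1 ≈ 8.000
  cycle 2 → 2: weight = 2, length = 1, mean = 2/1 ≈ 2.000
  cycle 0 → 1 → 0: weight = 13, length = 2, mean = 13/2 ≈ 6.500
  cycle 0 → 2 → 0: weight = 5, length = 2, mean = 5/2 ≈ 2.500
  cycle 1 → 0 → 1: weight = 13, length = 2, mean = 13/2 ≈ 6.500
Minimum mean = 2.000, attained e.g. along the cycle 0 → 0 with weight 2 and length 1. So λ(A) = 2/1 = 2.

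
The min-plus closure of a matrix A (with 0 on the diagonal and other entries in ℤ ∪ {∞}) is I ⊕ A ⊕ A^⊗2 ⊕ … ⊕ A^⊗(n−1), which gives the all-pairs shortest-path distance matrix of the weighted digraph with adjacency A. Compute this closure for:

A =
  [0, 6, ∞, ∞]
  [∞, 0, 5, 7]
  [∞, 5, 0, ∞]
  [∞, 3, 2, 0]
Closure =
  [0, 6, 11, 13]
  [∞, 0, 5, 7]
  [∞, 5, 0, 12]
  [∞, 3, 2, 0]

This is the Floyd-Warshall all-pairs shortest-path computation. For each intermediate vertex k = 0, 1, …, 3, update dist[i][j] ← min(dist[i][j], dist[i][k] + dist[k][j]). The final matrix gives, for each (i, j), the minimum total weight of any directed path from i to j (possibly empty when i = j).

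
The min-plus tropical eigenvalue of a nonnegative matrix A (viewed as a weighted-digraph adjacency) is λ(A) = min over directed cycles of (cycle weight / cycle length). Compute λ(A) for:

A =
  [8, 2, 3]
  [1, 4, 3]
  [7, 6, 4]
λ(A) = 3/2

Enumerate directed cycles and compute their means (weight / length). Sample:
  cycle 0 → 0: weight = 8, length = 1, mean = 8/1 ≈ 8.000
  cycle 1 → 1: weight = 4, length = 1, mean = 4/1 ≈ 4.000
  cycle 2 → 2: weight = 4, length = 1, mean = 4/1 ≈ 4.000
  cycle 0 → 1 → 0: weight = 3, length = 2, mean = 3/2 ≈ 1.500
  cycle 0 → 2 → 0: weight = 10, length = 2, mean = 10/2 ≈ 5.000
  cycle 1 → 0 → 1: weight = 3, length = 2, mean = 3/2 ≈ 1.500
Minimum mean = 1.500, attained e.g. along the cycle 0 → 1 → 0 with weight 3 and length 2. So λ(A) = 3/2 = 3/2.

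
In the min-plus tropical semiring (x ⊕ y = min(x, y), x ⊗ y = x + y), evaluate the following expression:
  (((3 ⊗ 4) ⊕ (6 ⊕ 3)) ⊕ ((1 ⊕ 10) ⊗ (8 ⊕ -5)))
(((3 ⊗ 4) ⊕ (6 ⊕ 3)) ⊕ ((1 ⊕ 10) ⊗ (8 ⊕ -5))) = -4

Expand innermost to outermost. Recall ⊕ takes the minimum of its arguments and ⊗ takes their sum. Working out the expression (((3 ⊗ 4) ⊕ (6 ⊕ 3)) ⊕ ((1 ⊕ 10) ⊗ (8 ⊕ -5))) gives -4.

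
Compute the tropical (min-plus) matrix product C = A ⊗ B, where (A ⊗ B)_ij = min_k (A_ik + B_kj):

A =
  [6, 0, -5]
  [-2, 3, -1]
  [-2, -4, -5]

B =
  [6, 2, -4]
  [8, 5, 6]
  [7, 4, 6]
A ⊗ B =
  [2, -1, 1]
  [4, 0, -6]
  [2, -1, -6]

Apply the min-plus product entry-by-entry:
  C[0][0] = min over k of (A[0][0] + B[0][0] = 6 + 6 = 12, A[0][1] + B[1][0] = 0 + 8 = 8, A[0][2] + B[2][0] = -5 + 7 = 2) = 2 (attained at k = 2)
  C[0][1] = min over k of (A[0][0] + B[0][1] = 6 + 2 = 8, A[0][1] + B[1][1] = 0 + 5 = 5, A[0][2] + B[2][1] = -5 + 4 = -1) = -1 (attained at k = 2)
  C[0][2] = min over k of (A[0][0] + B[0][2] = 6 + -4 = 2, A[0][1] + B[1][2] = 0 + 6 = 6, A[0][2] + B[2][2] = -5 + 6 = 1) = 1 (attained at k = 2)
  C[1][0] = min over k of (A[1][0] + B[0][0] = -2 + 6 = 4, A[1][1] + B[1][0] = 3 + 8 = 11, A[1][2] + B[2][0] = -1 + 7 = 6) = 4 (attained at k = 0)
  C[1][1] = min over k of (A[1][0] + B[0][1] = -2 + 2 = 0, A[1][1] + B[1][1] = 3 + 5 = 8, A[1][2] + B[2][1] = -1 + 4 = 3) = 0 (attained at k = 0)
  C[1][2] = min over k of (A[1][0] + B[0][2] = -2 + -4 = -6, A[1][1] + B[1][2] = 3 + 6 = 9, A[1][2] + B[2][2] = -1 + 6 = 5) = -6 (attained at k = 0)
  C[2][0] = min over k of (A[2][0] + B[0][0] = -2 + 6 = 4, A[2][1] + B[1][0] = -4 + 8 = 4, A[2][2] + B[2][0] = -5 + 7 = 2) = 2 (attained at k = 2)
  C[2][1] = min over k of (A[2][0] + B[0][1] = -2 + 2 = 0, A[2][1] + B[1][1] = -4 + 5 = 1, A[2][2] + B[2][1] = -5 + 4 = -1) = -1 (attained at k = 2)
  C[2][2] = min over k of (A[2][0] + B[0][2] = -2 + -4 = -6, A[2][1] + B[1][2] = -4 + 6 = 2, A[2][2] + B[2][2] = -5 + 6 = 1) = -6 (attained at k = 0)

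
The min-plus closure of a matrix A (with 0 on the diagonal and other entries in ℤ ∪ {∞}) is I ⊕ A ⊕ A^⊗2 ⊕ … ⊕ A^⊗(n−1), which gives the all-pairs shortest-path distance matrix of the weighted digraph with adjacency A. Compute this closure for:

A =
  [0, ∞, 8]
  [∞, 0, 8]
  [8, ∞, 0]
Closure =
  [0, ∞, 8]
  [16, 0, 8]
  [8, ∞, 0]

This is the Floyd-Warshall all-pairs shortest-path computation. For each intermediate vertex k = 0, 1, …, 2, update dist[i][j] ← min(dist[i][j], dist[i][k] + dist[k][j]). The final matrix gives, for each (i, j), the minimum total weight of any directed path from i to j (possibly empty when i = j).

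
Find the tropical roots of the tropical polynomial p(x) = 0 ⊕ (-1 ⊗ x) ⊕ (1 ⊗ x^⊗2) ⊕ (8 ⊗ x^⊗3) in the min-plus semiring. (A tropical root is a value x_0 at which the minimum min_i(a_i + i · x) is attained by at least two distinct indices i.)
Roots: {-7, -2, 1}

Each tropical root is a break point of the lower envelope of the lines y = a_i + i · x (there are 4 lines, with slopes 0, 1, ..., 3). Only the lines that attain the minimum somewhere contribute to roots; other lines are dominated. Here the surviving (envelope) indices are i = 3, i = 2, i = 1, i = 0.
Intersections between consecutive envelope lines give the roots: for adjacent envelope indices i < j the intersection is x = (a_i − a_j) / (j − i). Reading off the sorted break points: {-7, -2, 1}.
Verification: at each break x_0, at least two indices attain the minimum of min_i(a_i + i · x_0).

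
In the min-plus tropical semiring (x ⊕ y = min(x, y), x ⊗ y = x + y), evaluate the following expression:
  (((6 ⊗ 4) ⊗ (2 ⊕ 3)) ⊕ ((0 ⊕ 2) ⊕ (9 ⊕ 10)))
(((6 ⊗ 4) ⊗ (2 ⊕ 3)) ⊕ ((0 ⊕ 2) ⊕ (9 ⊕ 10))) = 0

Expand innermost to outermost. Recall ⊕ takes the minimum of its arguments and ⊗ takes their sum. Working out the expression (((6 ⊗ 4) ⊗ (2 ⊕ 3)) ⊕ ((0 ⊕ 2) ⊕ (9 ⊕ 10))) gives 0.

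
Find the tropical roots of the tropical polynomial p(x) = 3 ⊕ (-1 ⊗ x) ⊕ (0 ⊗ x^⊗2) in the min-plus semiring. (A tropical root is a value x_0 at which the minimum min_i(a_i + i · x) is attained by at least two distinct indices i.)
Roots: {-1, 4}

Each tropical root is a break point of the lower envelope of the lines y = a_i + i · x (there are 3 lines, with slopes 0, 1, ..., 2). Only the lines that attain the minimum somewhere contribute to roots; other lines are dominated. Here the surviving (envelope) indices are i = 2, i = 1, i = 0.
Intersections between consecutive envelope lines give the roots: for adjacent envelope indices i < j the intersection is x = (a_i − a_j) / (j − i). Reading off the sorted break points: {-1, 4}.
Verification: at each break x_0, at least two indices attain the minimum of min_i(a_i + i · x_0).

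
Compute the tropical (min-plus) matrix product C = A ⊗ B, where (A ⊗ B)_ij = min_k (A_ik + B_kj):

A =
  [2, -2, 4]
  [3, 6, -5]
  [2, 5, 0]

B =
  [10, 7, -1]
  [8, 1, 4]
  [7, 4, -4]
A ⊗ B =
  [6, -1, 0]
  [2, -1, -9]
  [7, 4, -4]

Apply the min-plus product entry-by-entry:
  C[0][0] = min over k of (A[0][0] + B[0][0] = 2 + 10 = 12, A[0][1] + B[1][0] = -2 + 8 = 6, A[0][2] + B[2][0] = 4 + 7 = 11) = 6 (attained at k = 1)
  C[0][1] = min over k of (A[0][0] + B[0][1] = 2 + 7 = 9, A[0][1] + B[1][1] = -2 + 1 = -1, A[0][2] + B[2][1] = 4 + 4 = 8) = -1 (attained at k = 1)
  C[0][2] = min over k of (A[0][0] + B[0][2] = 2 + -1 = 1, A[0][1] + B[1][2] = -2 + 4 = 2, A[0][2] + B[2][2] = 4 + -4 = 0) = 0 (attained at k = 2)
  C[1][0] = min over k of (A[1][0] + B[0][0] = 3 + 10 = 13, A[1][1] + B[1][0] = 6 + 8 = 14, A[1][2] + B[2][0] = -5 + 7 = 2) = 2 (attained at k = 2)
  C[1][1] = min over k of (A[1][0] + B[0][1] = 3 + 7 = 10, A[1][1] + B[1][1] = 6 + 1 = 7, A[1][2] + B[2][1] = -5 + 4 = -1) = -1 (attained at k = 2)
  C[1][2] = min over k of (A[1][0] + B[0][2] = 3 + -1 = 2, A[1][1] + B[1][2] = 6 + 4 = 10, A[1][2] + B[2][2] = -5 + -4 = -9) = -9 (attained at k = 2)
  C[2][0] = min over k of (A[2][0] + B[0][0] = 2 + 10 = 12, A[2][1] + B[1][0] = 5 + 8 = 13, A[2][2] + B[2][0] = 0 + 7 = 7) = 7 (attained at k = 2)
  C[2][1] = min over k of (A[2][0] + B[0][1] = 2 + 7 = 9, A[2][1] + B[1][1] = 5 + 1 = 6, A[2][2] + B[2][1] = 0 + 4 = 4) = 4 (attained at k = 2)
  C[2][2] = min over k of (A[2][0] + B[0][2] = 2 + -1 = 1, A[2][1] + B[1][2] = 5 + 4 = 9, A[2][2] + B[2][2] = 0 + -4 = -4) = -4 (attained at k = 2)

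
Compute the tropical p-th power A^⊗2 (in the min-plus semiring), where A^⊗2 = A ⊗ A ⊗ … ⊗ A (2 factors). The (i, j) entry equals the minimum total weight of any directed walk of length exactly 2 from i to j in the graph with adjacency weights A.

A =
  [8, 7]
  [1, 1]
A^⊗2 =
  [8, 8]
  [2, 2]

Each entry (A^⊗2)_ij equals the minimum over all length-2 walks i = v_0 → v_1 → … → v_2 = j of Σ_t A[v_t][v_{t+1}]. For example, for (i, j) = (0, 1) we minimise over 2 possible intermediate vertex sequences; the minimum is 8, attained along the walk 0 → 1 → 1.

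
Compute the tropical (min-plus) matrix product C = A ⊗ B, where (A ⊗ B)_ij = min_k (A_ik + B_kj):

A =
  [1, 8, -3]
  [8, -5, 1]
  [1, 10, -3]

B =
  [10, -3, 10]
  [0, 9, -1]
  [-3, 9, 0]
A ⊗ B =
  [-6, -2, -3]
  [-5, 4, -6]
  [-6, -2, -3]

Apply the min-plus product entry-by-entry:
  C[0][0] = min over k of (A[0][0] + B[0][0] = 1 + 10 = 11, A[0][1] + B[1][0] = 8 + 0 = 8, A[0][2] + B[2][0] = -3 + -3 = -6) = -6 (attained at k = 2)
  C[0][1] = min over k of (A[0][0] + B[0][1] = 1 + -3 = -2, A[0][1] + B[1][1] = 8 + 9 = 17, A[0][2] + B[2][1] = -3 + 9 = 6) = -2 (attained at k = 0)
  C[0][2] = min over k of (A[0][0] + B[0][2] = 1 + 10 = 11, A[0][1] + B[1][2] = 8 + -1 = 7, A[0][2] + B[2][2] = -3 + 0 = -3) = -3 (attained at k = 2)
  C[1][0] = min over k of (A[1][0] + B[0][0] = 8 + 10 = 18, A[1][1] + B[1][0] = -5 + 0 = -5, A[1][2] + B[2][0] = 1 + -3 = -2) = -5 (attained at k = 1)
  C[1][1] = min over k of (A[1][0] + B[0][1] = 8 + -3 = 5, A[1][1] + B[1][1] = -5 + 9 = 4, A[1][2] + B[2][1] = 1 + 9 = 10) = 4 (attained at k = 1)
  C[1][2] = min over k of (A[1][0] + B[0][2] = 8 + 10 = 18, A[1][1] + B[1][2] = -5 + -1 = -6, A[1][2] + B[2][2] = 1 + 0 = 1) = -6 (attained at k = 1)
  C[2][0] = min over k of (A[2][0] + B[0][0] = 1 + 10 = 11, A[2][1] + B[1][0] = 10 + 0 = 10, A[2][2] + B[2][0] = -3 + -3 = -6) = -6 (attained at k = 2)
  C[2][1] = min over k of (A[2][0] + B[0][1] = 1 + -3 = -2, A[2][1] + B[1][1] = 10 + 9 = 19, A[2][2] + B[2][1] = -3 + 9 = 6) = -2 (attained at k = 0)
  C[2][2] = min over k of (A[2][0] + B[0][2] = 1 + 10 = 11, A[2][1] + B[1][2] = 10 + -1 = 9, A[2][2] + B[2][2] = -3 + 0 = -3) = -3 (attained at k = 2)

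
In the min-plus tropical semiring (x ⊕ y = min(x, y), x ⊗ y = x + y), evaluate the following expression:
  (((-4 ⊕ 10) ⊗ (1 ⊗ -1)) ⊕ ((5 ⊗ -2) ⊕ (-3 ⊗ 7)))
(((-4 ⊕ 10) ⊗ (1 ⊗ -1)) ⊕ ((5 ⊗ -2) ⊕ (-3 ⊗ 7))) = -4

Expand innermost to outermost. Recall ⊕ takes the minimum of its arguments and ⊗ takes their sum. Working out the expression (((-4 ⊕ 10) ⊗ (1 ⊗ -1)) ⊕ ((5 ⊗ -2) ⊕ (-3 ⊗ 7))) gives -4.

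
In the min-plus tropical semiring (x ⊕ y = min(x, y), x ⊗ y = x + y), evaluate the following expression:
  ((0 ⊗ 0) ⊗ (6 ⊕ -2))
((0 ⊗ 0) ⊗ (6 ⊕ -2)) = -2

Expand innermost to outermost. Recall ⊕ takes the minimum of its arguments and ⊗ takes their sum. Working out the expression ((0 ⊗ 0) ⊗ (6 ⊕ -2)) gives -2.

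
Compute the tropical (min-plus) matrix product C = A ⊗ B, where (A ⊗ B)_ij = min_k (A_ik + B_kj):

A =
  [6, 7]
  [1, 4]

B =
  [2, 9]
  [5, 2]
A ⊗ B =
  [8, 9]
  [3, 6]

Apply the min-plus product entry-by-entry:
  C[0][0] = min over k of (A[0][0] + B[0][0] = 6 + 2 = 8, A[0][1] + B[1][0] = 7 + 5 = 12) = 8 (attained at k = 0)
  C[0][1] = min over k of (A[0][0] + B[0][1] = 6 + 9 = 15, A[0][1] + B[1][1] = 7 + 2 = 9) = 9 (attained at k = 1)
  C[1][0] = min over k of (A[1][0] + B[0][0] = 1 + 2 = 3, A[1][1] + B[1][0] = 4 + 5 = 9) = 3 (attained at k = 0)
  C[1][1] = min over k of (A[1][0] + B[0][1] = 1 + 9 = 10, A[1][1] + B[1][1] = 4 + 2 = 6) = 6 (attained at k = 1)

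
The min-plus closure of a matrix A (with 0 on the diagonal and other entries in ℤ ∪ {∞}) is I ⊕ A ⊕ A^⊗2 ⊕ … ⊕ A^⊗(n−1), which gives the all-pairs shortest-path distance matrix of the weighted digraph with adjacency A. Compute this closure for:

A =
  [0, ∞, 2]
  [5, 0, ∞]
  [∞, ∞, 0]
Closure =
  [0, ∞, 2]
  [5, 0, 7]
  [∞, ∞, 0]

This is the Floyd-Warshall all-pairs shortest-path computation. For each intermediate vertex k = 0, 1, …, 2, update dist[i][j] ← min(dist[i][j], dist[i][k] + dist[k][j]). The final matrix gives, for each (i, j), the minimum total weight of any directed path from i to j (possibly empty when i = j).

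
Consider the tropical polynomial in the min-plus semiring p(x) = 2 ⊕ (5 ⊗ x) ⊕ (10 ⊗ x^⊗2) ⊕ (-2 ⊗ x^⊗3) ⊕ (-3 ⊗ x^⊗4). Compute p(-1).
p(-1) = -7

A tropical monomial a ⊗ x^⊗i evaluates to a + i · x. Evaluating each term at x = -1:
  Term 0 contributes 2 + 0 · -1 = 2
  Term 1 contributes 5 + 1 · -1 = 4
  Term 2 contributes 10 + 2 · -1 = 8
  Term 3 contributes -2 + 3 · -1 = -5
  Term 4 contributes -3 + 4 · -1 = -7
p(-1) = ⊕ of these = min[2, 4, 8, -5, -7] = -7.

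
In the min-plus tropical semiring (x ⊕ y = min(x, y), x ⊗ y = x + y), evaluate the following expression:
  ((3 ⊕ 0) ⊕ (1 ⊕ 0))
((3 ⊕ 0) ⊕ (1 ⊕ 0)) = 0

Expand innermost to outermost. Recall ⊕ takes the minimum of its arguments and ⊗ takes their sum. Working out the expression ((3 ⊕ 0) ⊕ (1 ⊕ 0)) gives 0.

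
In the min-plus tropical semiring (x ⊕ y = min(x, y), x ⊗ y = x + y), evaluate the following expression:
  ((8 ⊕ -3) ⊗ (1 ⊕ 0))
((8 ⊕ -3) ⊗ (1 ⊕ 0)) = -3

Expand innermost to outermost. Recall ⊕ takes the minimum of its arguments and ⊗ takes their sum. Working out the expression ((8 ⊕ -3) ⊗ (1 ⊕ 0)) gives -3.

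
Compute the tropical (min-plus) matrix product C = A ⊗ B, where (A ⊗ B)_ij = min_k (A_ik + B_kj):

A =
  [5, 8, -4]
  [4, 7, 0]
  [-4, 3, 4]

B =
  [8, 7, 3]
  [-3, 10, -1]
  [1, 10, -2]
A ⊗ B =
  [-3, 6, -6]
  [1, 10, -2]
  [0, 3, -1]

Apply the min-plus product entry-by-entry:
  C[0][0] = min over k of (A[0][0] + B[0][0] = 5 + 8 = 13, A[0][1] + B[1][0] = 8 + -3 = 5, A[0][2] + B[2][0] = -4 + 1 = -3) = -3 (attained at k = 2)
  C[0][1] = min over k of (A[0][0] + B[0][1] = 5 + 7 = 12, A[0][1] + B[1][1] = 8 + 10 = 18, A[0][2] + B[2][1] = -4 + 10 = 6) = 6 (attained at k = 2)
  C[0][2] = min over k of (A[0][0] + B[0][2] = 5 + 3 = 8, A[0][1] + B[1][2] = 8 + -1 = 7, A[0][2] + B[2][2] = -4 + -2 = -6) = -6 (attained at k = 2)
  C[1][0] = min over k of (A[1][0] + B[0][0] = 4 + 8 = 12, A[1][1] + B[1][0] = 7 + -3 = 4, A[1][2] + B[2][0] = 0 + 1 = 1) = 1 (attained at k = 2)
  C[1][1] = min over k of (A[1][0] + B[0][1] = 4 + 7 = 11, A[1][1] + B[1][1] = 7 + 10 = 17, A[1][2] + B[2][1] = 0 + 10 = 10) = 10 (attained at k = 2)
  C[1][2] = min over k of (A[1][0] + B[0][2] = 4 + 3 = 7, A[1][1] + B[1][2] = 7 + -1 = 6, A[1][2] + B[2][2] = 0 + -2 = -2) = -2 (attained at k = 2)
  C[2][0] = min over k of (A[2][0] + B[0][0] = -4 + 8 = 4, A[2][1] + B[1][0] = 3 + -3 = 0, A[2][2] + B[2][0] = 4 + 1 = 5) = 0 (attained at k = 1)
  C[2][1] = min over k of (A[2][0] + B[0][1] = -4 + 7 = 3, A[2][1] + B[1][1] = 3 + 10 = 13, A[2][2] + B[2][1] = 4 + 10 = 14) = 3 (attained at k = 0)
  C[2][2] = min over k of (A[2][0] + B[0][2] = -4 + 3 = -1, A[2][1] + B[1][2] = 3 + -1 = 2, A[2][2] + B[2][2] = 4 + -2 = 2) = -1 (attained at k = 0)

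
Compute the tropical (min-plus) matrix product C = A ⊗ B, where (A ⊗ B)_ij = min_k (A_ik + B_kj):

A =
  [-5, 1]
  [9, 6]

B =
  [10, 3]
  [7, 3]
A ⊗ B =
  [5, -2]
  [13, 9]

Apply the min-plus product entry-by-entry:
  C[0][0] = min over k of (A[0][0] + B[0][0] = -5 + 10 = 5, A[0][1] + B[1][0] = 1 + 7 = 8) = 5 (attained at k = 0)
  C[0][1] = min over k of (A[0][0] + B[0][1] = -5 + 3 = -2, A[0][1] + B[1][1] = 1 + 3 = 4) = -2 (attained at k = 0)
  C[1][0] = min over k of (A[1][0] + B[0][0] = 9 + 10 = 19, A[1][1] + B[1][0] = 6 + 7 = 13) = 13 (attained at k = 1)
  C[1][1] = min over k of (A[1][0] + B[0][1] = 9 + 3 = 12, A[1][1] + B[1][1] = 6 + 3 = 9) = 9 (attained at k = 1)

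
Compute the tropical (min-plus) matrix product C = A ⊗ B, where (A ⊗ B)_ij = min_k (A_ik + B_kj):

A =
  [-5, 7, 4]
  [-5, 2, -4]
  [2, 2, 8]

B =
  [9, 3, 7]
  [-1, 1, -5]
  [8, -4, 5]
A ⊗ B =
  [4, -2, 2]
  [1, -8, -3]
  [1, 3, -3]

Apply the min-plus product entry-by-entry:
  C[0][0] = min over k of (A[0][0] + B[0][0] = -5 + 9 = 4, A[0][1] + B[1][0] = 7 + -1 = 6, A[0][2] + B[2][0] = 4 + 8 = 12) = 4 (attained at k = 0)
  C[0][1] = min over k of (A[0][0] + B[0][1] = -5 + 3 = -2, A[0][1] + B[1][1] = 7 + 1 = 8, A[0][2] + B[2][1] = 4 + -4 = 0) = -2 (attained at k = 0)
  C[0][2] = min over k of (A[0][0] + B[0][2] = -5 + 7 = 2, A[0][1] + B[1][2] = 7 + -5 = 2, A[0][2] + B[2][2] = 4 + 5 = 9) = 2 (attained at k = 0)
  C[1][0] = min over k of (A[1][0] + B[0][0] = -5 + 9 = 4, A[1][1] + B[1][0] = 2 + -1 = 1, A[1][2] + B[2][0] = -4 + 8 = 4) = 1 (attained at k = 1)
  C[1][1] = min over k of (A[1][0] + B[0][1] = -5 + 3 = -2, A[1][1] + B[1][1] = 2 + 1 = 3, A[1][2] + B[2][1] = -4 + -4 = -8) = -8 (attained at k = 2)
  C[1][2] = min over k of (A[1][0] + B[0][2] = -5 + 7 = 2, A[1][1] + B[1][2] = 2 + -5 = -3, A[1][2] + B[2][2] = -4 + 5 = 1) = -3 (attained at k = 1)
  C[2][0] = min over k of (A[2][0] + B[0][0] = 2 + 9 = 11, A[2][1] + B[1][0] = 2 + -1 = 1, A[2][2] + B[2][0] = 8 + 8 = 16) = 1 (attained at k = 1)
  C[2][1] = min over k of (A[2][0] + B[0][1] = 2 + 3 = 5, A[2][1] + B[1][1] = 2 + 1 = 3, A[2][2] + B[2][1] = 8 + -4 = 4) = 3 (attained at k = 1)
  C[2][2] = min over k of (A[2][0] + B[0][2] = 2 + 7 = 9, A[2][1] + B[1][2] = 2 + -5 = -3, A[2][2] + B[2][2] = 8 + 5 = 13) = -3 (attained at k = 1)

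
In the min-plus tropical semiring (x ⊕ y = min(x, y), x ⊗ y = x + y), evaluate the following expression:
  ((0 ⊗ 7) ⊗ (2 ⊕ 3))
((0 ⊗ 7) ⊗ (2 ⊕ 3)) = 9

Expand innermost to outermost. Recall ⊕ takes the minimum of its arguments and ⊗ takes their sum. Working out the expression ((0 ⊗ 7) ⊗ (2 ⊕ 3)) gives 9.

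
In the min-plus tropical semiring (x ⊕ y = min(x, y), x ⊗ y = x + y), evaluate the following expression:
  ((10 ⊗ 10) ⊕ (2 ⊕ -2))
((10 ⊗ 10) ⊕ (2 ⊕ -2)) = -2

Expand innermost to outermost. Recall ⊕ takes the minimum of its arguments and ⊗ takes their sum. Working out the expression ((10 ⊗ 10) ⊕ (2 ⊕ -2)) gives -2.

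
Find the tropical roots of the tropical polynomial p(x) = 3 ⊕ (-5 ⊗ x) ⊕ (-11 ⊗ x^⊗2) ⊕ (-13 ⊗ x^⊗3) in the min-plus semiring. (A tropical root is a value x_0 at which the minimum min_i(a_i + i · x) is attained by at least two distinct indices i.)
Roots: {2, 6, 8}

Each tropical root is a break point of the lower envelope of the lines y = a_i + i · x (there are 4 lines, with slopes 0, 1, ..., 3). Only the lines that attain the minimum somewhere contribute to roots; other lines are dominated. Here the surviving (envelope) indices are i = 3, i = 2, i = 1, i = 0.
Intersections between consecutive envelope lines give the roots: for adjacent envelope indices i < j the intersection is x = (a_i − a_j) / (j − i). Reading off the sorted break points: {2, 6, 8}.
Verification: at each break x_0, at least two indices attain the minimum of min_i(a_i + i · x_0).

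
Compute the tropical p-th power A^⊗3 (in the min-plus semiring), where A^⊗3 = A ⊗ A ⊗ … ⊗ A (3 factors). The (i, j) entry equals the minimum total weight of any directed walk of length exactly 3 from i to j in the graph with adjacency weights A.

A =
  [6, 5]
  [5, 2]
A^⊗3 =
  [12, 9]
  [9, 6]

Each entry (A^⊗3)_ij equals the minimum over all length-3 walks i = v_0 → v_1 → … → v_3 = j of Σ_t A[v_t][v_{t+1}]. For example, for (i, j) = (0, 1) we minimise over 4 possible intermediate vertex sequences; the minimum is 9, attained along the walk 0 → 1 → 1 → 1.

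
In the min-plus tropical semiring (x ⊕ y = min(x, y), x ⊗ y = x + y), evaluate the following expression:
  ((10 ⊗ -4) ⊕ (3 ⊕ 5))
((10 ⊗ -4) ⊕ (3 ⊕ 5)) = 3

Expand innermost to outermost. Recall ⊕ takes the minimum of its arguments and ⊗ takes their sum. Working out the expression ((10 ⊗ -4) ⊕ (3 ⊕ 5)) gives 3.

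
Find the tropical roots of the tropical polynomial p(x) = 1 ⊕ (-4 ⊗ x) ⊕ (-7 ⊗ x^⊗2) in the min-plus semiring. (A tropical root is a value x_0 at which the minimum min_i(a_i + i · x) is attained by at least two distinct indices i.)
Roots: {3, 5}

Each tropical root is a break point of the lower envelope of the lines y = a_i + i · x (there are 3 lines, with slopes 0, 1, ..., 2). Only the lines that attain the minimum somewhere contribute to roots; other lines are dominated. Here the surviving (envelope) indices are i = 2, i = 1, i = 0.
Intersections between consecutive envelope lines give the roots: for adjacent envelope indices i < j the intersection is x = (a_i − a_j) / (j − i). Reading off the sorted break points: {3, 5}.
Verification: at each break x_0, at least two indices attain the minimum of min_i(a_i + i · x_0).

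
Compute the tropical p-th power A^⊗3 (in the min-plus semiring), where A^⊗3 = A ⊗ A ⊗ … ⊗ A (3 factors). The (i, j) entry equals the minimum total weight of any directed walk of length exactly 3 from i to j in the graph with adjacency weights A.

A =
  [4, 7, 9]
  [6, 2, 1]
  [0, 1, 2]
A^⊗3 =
  [8, 9, 10]
  [3, 4, 3]
  [2, 3, 4]

Each entry (A^⊗3)_ij equals the minimum over all length-3 walks i = v_0 → v_1 → … → v_3 = j of Σ_t A[v_t][v_{t+1}]. For example, for (i, j) = (0, 2) we minimise over 9 possible intermediate vertex sequences; the minimum is 10, attained along the walk 0 → 1 → 1 → 2.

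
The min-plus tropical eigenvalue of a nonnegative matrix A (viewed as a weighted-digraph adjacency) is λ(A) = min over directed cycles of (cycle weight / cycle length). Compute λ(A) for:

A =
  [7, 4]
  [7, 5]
λ(A) = 5

Enumerate directed cycles and compute their means (weight / length). Sample:
  cycle 0 → 0: weight = 7, length = 1, mean = 7/1 ≈ 7.000
  cycle 1 → 1: weight = 5, length = 1, mean = 5/1 ≈ 5.000
  cycle 0 → 1 → 0: weight = 11, length = 2, mean = 11/2 ≈ 5.500
  cycle 1 → 0 → 1: weight = 11, length = 2, mean = 11/2 ≈ 5.500
Minimum mean = 5.000, attained e.g. along the cycle 1 → 1 with weight 5 and length 1. So λ(A) = 5/1 = 5.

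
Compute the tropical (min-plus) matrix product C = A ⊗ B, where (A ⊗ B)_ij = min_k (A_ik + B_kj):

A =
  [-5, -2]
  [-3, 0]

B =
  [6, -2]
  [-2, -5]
A ⊗ B =
  [-4, -7]
  [-2, -5]

Apply the min-plus product entry-by-entry:
  C[0][0] = min over k of (A[0][0] + B[0][0] = -5 + 6 = 1, A[0][1] + B[1][0] = -2 + -2 = -4) = -4 (attained at k = 1)
  C[0][1] = min over k of (A[0][0] + B[0][1] = -5 + -2 = -7, A[0][1] + B[1][1] = -2 + -5 = -7) = -7 (attained at k = 0)
  C[1][0] = min over k of (A[1][0] + B[0][0] = -3 + 6 = 3, A[1][1] + B[1][0] = 0 + -2 = -2) = -2 (attained at k = 1)
  C[1][1] = min over k of (A[1][0] + B[0][1] = -3 + -2 = -5, A[1][1] + B[1][1] = 0 + -5 = -5) = -5 (attained at k = 0)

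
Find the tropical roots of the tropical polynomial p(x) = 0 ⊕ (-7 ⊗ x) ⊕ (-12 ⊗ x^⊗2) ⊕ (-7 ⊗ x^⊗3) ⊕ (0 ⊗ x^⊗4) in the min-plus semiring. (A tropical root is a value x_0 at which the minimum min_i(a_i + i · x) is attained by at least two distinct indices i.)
Roots: {-7, -5, 5, 7}

Each tropical root is a break point of the lower envelope of the lines y = a_i + i · x (there are 5 lines, with slopes 0, 1, ..., 4). Only the lines that attain the minimum somewhere contribute to roots; other lines are dominated. Here the surviving (envelope) indices are i = 4, i = 3, i = 2, i = 1, i = 0.
Intersections between consecutive envelope lines give the roots: for adjacent envelope indices i < j the intersection is x = (a_i − a_j) / (j − i). Reading off the sorted break points: {-7, -5, 5, 7}.
Verification: at each break x_0, at least two indices attain the minimum of min_i(a_i + i · x_0).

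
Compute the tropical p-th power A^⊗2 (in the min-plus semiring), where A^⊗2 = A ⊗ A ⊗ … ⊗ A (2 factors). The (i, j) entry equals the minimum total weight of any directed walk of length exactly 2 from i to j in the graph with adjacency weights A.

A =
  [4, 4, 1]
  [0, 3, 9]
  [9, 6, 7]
A^⊗2 =
  [4, 7, 5]
  [3, 4, 1]
  [6, 9, 10]

Each entry (A^⊗2)_ij equals the minimum over all length-2 walks i = v_0 → v_1 → … → v_2 = j of Σ_t A[v_t][v_{t+1}]. For example, for (i, j) = (0, 2) we minimise over 3 possible intermediate vertex sequences; the minimum is 5, attained along the walk 0 → 0 → 2.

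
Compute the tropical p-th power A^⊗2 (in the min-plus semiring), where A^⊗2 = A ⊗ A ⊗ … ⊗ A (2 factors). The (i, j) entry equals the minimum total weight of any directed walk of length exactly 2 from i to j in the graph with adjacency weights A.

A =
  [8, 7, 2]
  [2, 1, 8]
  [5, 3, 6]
A^⊗2 =
  [7, 5, 8]
  [3, 2, 4]
  [5, 4, 7]

Each entry (A^⊗2)_ij equals the minimum over all length-2 walks i = v_0 → v_1 → … → v_2 = j of Σ_t A[v_t][v_{t+1}]. For example, for (i, j) = (0, 2) we minimise over 3 possible intermediate vertex sequences; the minimum is 8, attained along the walk 0 → 2 → 2.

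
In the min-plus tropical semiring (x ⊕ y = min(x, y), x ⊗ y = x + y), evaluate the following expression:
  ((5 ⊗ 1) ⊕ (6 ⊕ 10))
((5 ⊗ 1) ⊕ (6 ⊕ 10)) = 6

Expand innermost to outermost. Recall ⊕ takes the minimum of its arguments and ⊗ takes their sum. Working out the expression ((5 ⊗ 1) ⊕ (6 ⊕ 10)) gives 6.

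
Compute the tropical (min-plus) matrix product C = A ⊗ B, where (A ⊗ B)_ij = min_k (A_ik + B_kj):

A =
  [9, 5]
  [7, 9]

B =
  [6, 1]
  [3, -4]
A ⊗ B =
  [8, 1]
  [12, 5]

Apply the min-plus product entry-by-entry:
  C[0][0] = min over k of (A[0][0] + B[0][0] = 9 + 6 = 15, A[0][1] + B[1][0] = 5 + 3 = 8) = 8 (attained at k = 1)
  C[0][1] = min over k of (A[0][0] + B[0][1] = 9 + 1 = 10, A[0][1] + B[1][1] = 5 + -4 = 1) = 1 (attained at k = 1)
  C[1][0] = min over k of (A[1][0] + B[0][0] = 7 + 6 = 13, A[1][1] + B[1][0] = 9 + 3 = 12) = 12 (attained at k = 1)
  C[1][1] = min over k of (A[1][0] + B[0][1] = 7 + 1 = 8, A[1][1] + B[1][1] = 9 + -4 = 5) = 5 (attained at k = 1)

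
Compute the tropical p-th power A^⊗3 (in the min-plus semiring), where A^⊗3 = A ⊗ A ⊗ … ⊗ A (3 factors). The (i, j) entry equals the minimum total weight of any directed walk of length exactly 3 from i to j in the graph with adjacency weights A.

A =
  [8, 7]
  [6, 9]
A^⊗3 =
  [21, 20]
  [19, 21]

Each entry (A^⊗3)_ij equals the minimum over all length-3 walks i = v_0 → v_1 → … → v_3 = j of Σ_t A[v_t][v_{t+1}]. For example, for (i, j) = (0, 1) we minimise over 4 possible intermediate vertex sequences; the minimum is 20, attained along the walk 0 → 1 → 0 → 1.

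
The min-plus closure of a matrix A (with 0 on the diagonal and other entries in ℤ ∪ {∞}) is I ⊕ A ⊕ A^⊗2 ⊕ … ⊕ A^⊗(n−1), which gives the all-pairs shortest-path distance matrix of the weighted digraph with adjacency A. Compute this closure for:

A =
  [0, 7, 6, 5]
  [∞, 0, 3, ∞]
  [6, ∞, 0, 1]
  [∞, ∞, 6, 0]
Closure =
  [0, 7, 6, 5]
  [9, 0, 3, 4]
  [6, 13, 0, 1]
  [12, 19, 6, 0]

This is the Floyd-Warshall all-pairs shortest-path computation. For each intermediate vertex k = 0, 1, …, 3, update dist[i][j] ← min(dist[i][j], dist[i][k] + dist[k][j]). The final matrix gives, for each (i, j), the minimum total weight of any directed path from i to j (possibly empty when i = j).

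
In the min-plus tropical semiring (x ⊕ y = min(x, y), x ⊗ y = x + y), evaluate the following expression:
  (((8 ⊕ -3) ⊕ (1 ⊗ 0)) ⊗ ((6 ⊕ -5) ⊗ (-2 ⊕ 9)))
(((8 ⊕ -3) ⊕ (1 ⊗ 0)) ⊗ ((6 ⊕ -5) ⊗ (-2 ⊕ 9))) = -10

Expand innermost to outermost. Recall ⊕ takes the minimum of its arguments and ⊗ takes their sum. Working out the expression (((8 ⊕ -3) ⊕ (1 ⊗ 0)) ⊗ ((6 ⊕ -5) ⊗ (-2 ⊕ 9))) gives -10.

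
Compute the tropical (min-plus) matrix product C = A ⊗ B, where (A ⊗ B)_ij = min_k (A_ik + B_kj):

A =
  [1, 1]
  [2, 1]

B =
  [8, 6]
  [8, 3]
A ⊗ B =
  [9, 4]
  [9, 4]

Apply the min-plus product entry-by-entry:
  C[0][0] = min over k of (A[0][0] + B[0][0] = 1 + 8 = 9, A[0][1] + B[1][0] = 1 + 8 = 9) = 9 (attained at k = 0)
  C[0][1] = min over k of (A[0][0] + B[0][1] = 1 + 6 = 7, A[0][1] + B[1][1] = 1 + 3 = 4) = 4 (attained at k = 1)
  C[1][0] = min over k of (A[1][0] + B[0][0] = 2 + 8 = 10, A[1][1] + B[1][0] = 1 + 8 = 9) = 9 (attained at k = 1)
  C[1][1] = min over k of (A[1][0] + B[0][1] = 2 + 6 = 8, A[1][1] + B[1][1] = 1 + 3 = 4) = 4 (attained at k = 1)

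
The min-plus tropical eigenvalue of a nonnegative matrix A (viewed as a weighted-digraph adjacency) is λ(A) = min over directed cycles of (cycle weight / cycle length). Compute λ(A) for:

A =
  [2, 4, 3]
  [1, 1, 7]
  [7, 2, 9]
λ(A) = 1

Enumerate directed cycles and compute their means (weight / length). Sample:
  cycle 0 → 0: weight = 2, length = 1, mean = 2/1 ≈ 2.000
  cycle 1 → 1: weight = 1, length = 1, mean = 1/1 ≈ 1.000
  cycle 2 → 2: weight = 9, length = 1, mean = 9/1 ≈ 9.000
  cycle 0 → 1 → 0: weight = 5, length = 2, mean = 5/2 ≈ 2.500
  cycle 0 → 2 → 0: weight = 10, length = 2, mean = 10/2 ≈ 5.000
  cycle 1 → 0 → 1: weight = 5, length = 2, mean = 5/2 ≈ 2.500
Minimum mean = 1.000, attained e.g. along the cycle 1 → 1 with weight 1 and length 1. So λ(A) = 1/1 = 1.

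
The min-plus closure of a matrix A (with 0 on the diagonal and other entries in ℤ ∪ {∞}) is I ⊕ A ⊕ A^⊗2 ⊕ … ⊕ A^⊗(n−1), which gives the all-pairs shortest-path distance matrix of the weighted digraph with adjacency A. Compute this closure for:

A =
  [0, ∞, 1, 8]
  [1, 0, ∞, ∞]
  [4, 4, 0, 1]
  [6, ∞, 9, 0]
Closure =
  [0, 5, 1, 2]
  [1, 0, 2, 3]
  [4, 4, 0, 1]
  [6, 11, 7, 0]

This is the Floyd-Warshall all-pairs shortest-path computation. For each intermediate vertex k = 0, 1, …, 3, update dist[i][j] ← min(dist[i][j], dist[i][k] + dist[k][j]). The final matrix gives, for each (i, j), the minimum total weight of any directed path from i to j (possibly empty when i = j).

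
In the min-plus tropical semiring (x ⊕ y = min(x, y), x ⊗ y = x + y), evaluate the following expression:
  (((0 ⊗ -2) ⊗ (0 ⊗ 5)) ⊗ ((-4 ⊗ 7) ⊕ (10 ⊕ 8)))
(((0 ⊗ -2) ⊗ (0 ⊗ 5)) ⊗ ((-4 ⊗ 7) ⊕ (10 ⊕ 8))) = 6

Expand innermost to outermost. Recall ⊕ takes the minimum of its arguments and ⊗ takes their sum. Working out the expression (((0 ⊗ -2) ⊗ (0 ⊗ 5)) ⊗ ((-4 ⊗ 7) ⊕ (10 ⊕ 8))) gives 6.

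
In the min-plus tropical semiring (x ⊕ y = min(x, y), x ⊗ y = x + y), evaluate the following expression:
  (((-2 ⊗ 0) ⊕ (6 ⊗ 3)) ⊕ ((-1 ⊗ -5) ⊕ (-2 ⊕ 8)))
(((-2 ⊗ 0) ⊕ (6 ⊗ 3)) ⊕ ((-1 ⊗ -5) ⊕ (-2 ⊕ 8))) = -6

Expand innermost to outermost. Recall ⊕ takes the minimum of its arguments and ⊗ takes their sum. Working out the expression (((-2 ⊗ 0) ⊕ (6 ⊗ 3)) ⊕ ((-1 ⊗ -5) ⊕ (-2 ⊕ 8))) gives -6.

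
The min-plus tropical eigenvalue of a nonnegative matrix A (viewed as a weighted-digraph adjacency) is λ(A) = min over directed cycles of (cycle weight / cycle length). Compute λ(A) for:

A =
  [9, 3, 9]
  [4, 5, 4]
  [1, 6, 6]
λ(A) = 8/3

Enumerate directed cycles and compute their means (weight / length). Sample:
  cycle 0 → 0: weight = 9, length = 1, mean = 9/1 ≈ 9.000
  cycle 1 → 1: weight = 5, length = 1, mean = 5/1 ≈ 5.000
  cycle 2 → 2: weight = 6, length = 1, mean = 6/1 ≈ 6.000
  cycle 0 → 1 → 0: weight = 7, length = 2, mean = 7/2 ≈ 3.500
  cycle 0 → 2 → 0: weight = 10, length = 2, mean = 10/2 ≈ 5.000
  cycle 1 → 0 → 1: weight = 7, length = 2, mean = 7/2 ≈ 3.500
Minimum mean = 2.667, attained e.g. along the cycle 0 → 1 → 2 → 0 with weight 8 and length 3. So λ(A) = 8/3 = 8/3.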